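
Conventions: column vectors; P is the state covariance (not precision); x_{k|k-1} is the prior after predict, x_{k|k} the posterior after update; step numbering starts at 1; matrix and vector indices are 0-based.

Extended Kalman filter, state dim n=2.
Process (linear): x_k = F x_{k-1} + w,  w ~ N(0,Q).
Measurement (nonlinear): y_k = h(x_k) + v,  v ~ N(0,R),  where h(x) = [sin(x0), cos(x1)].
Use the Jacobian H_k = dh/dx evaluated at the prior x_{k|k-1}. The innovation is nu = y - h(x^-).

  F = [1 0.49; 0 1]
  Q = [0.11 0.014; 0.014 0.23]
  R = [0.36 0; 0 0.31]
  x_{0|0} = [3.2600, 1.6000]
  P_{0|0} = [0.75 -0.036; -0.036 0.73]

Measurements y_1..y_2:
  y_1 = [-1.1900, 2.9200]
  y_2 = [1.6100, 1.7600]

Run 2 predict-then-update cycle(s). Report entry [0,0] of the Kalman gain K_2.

K[0,0] = -0.6657

step 1: x^-=[4.0440, 1.6000]  P^-=[1.0000 0.3357; 0.3357 0.9600]  H_jac=[-0.6197 0.0000; 0.0000 -0.9996]  S=[0.7441 0.2080; 0.2080 1.2692]  K=[-0.7954 -0.1341; -0.0716 -0.7443]  nu=[-0.4052, 2.9492]  x^+=[3.9709, -0.5662]  P^+=[0.4621 0.0416; 0.0416 0.2308]
step 2: x^-=[3.6935, -0.5662]  P^-=[0.6682 0.1687; 0.1687 0.4608]  H_jac=[-0.8515 0.0000; 0.0000 0.5364]  S=[0.8446 -0.0771; -0.0771 0.4426]  K=[-0.6657 0.0886; -0.1210 0.5375]  nu=[2.1343, 0.9161]  x^+=[2.3538, -0.3322]  P^+=[0.2814 0.0512; 0.0512 0.3106]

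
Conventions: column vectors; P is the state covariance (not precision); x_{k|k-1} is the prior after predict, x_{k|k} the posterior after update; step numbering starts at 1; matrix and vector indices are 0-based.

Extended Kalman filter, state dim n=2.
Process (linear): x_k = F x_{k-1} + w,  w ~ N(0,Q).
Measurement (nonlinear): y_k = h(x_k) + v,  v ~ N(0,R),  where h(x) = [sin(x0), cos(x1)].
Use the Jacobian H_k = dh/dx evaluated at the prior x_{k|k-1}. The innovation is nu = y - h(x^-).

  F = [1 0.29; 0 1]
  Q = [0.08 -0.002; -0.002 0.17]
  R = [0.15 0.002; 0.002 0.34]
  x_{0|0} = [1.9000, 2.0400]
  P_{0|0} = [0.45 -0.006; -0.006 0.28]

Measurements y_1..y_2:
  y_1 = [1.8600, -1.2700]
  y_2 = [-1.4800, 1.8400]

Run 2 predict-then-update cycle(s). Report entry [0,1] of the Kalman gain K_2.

K[0,1] = -0.0608

step 1: x^-=[2.4916, 2.0400]  P^-=[0.5501 0.0732; 0.0732 0.4500]  H_jac=[-0.7961 0.0000; 0.0000 -0.8919]  S=[0.4986 0.0540; 0.0540 0.6980]  K=[-0.8755 -0.0258; -0.0551 -0.5708]  nu=[1.2548, -0.8178]  x^+=[1.4142, 2.4377]  P^+=[0.1650 0.0118; 0.0118 0.2177]
step 2: x^-=[2.1211, 2.4377]  P^-=[0.2702 0.0729; 0.0729 0.3877]  H_jac=[-0.5230 0.0000; 0.0000 -0.6472]  S=[0.2239 0.0267; 0.0267 0.5024]  K=[-0.6238 -0.0608; -0.1116 -0.4935]  nu=[-2.3324, 2.6023]  x^+=[3.4178, 1.4136]  P^+=[0.1792 0.0339; 0.0339 0.2596]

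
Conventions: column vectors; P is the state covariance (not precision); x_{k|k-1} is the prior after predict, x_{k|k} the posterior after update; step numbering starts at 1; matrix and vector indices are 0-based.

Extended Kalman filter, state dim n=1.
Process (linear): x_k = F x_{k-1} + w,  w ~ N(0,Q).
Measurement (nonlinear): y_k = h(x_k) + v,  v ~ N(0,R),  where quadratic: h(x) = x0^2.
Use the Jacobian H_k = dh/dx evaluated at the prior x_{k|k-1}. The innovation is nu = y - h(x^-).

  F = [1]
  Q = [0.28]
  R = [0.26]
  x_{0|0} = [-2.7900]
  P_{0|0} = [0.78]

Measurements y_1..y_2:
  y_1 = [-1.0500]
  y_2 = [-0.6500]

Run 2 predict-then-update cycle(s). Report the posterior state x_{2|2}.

step 1: x^-=[-2.7900]  P^-=[1.0600]  H_jac=[-5.5800]  S=[33.2646]  K=[-0.1778]  nu=[-8.8341]  x^+=[-1.2192]  P^+=[0.0083]
step 2: x^-=[-1.2192]  P^-=[0.2883]  H_jac=[-2.4384]  S=[1.9741]  K=[-0.3561]  nu=[-2.1365]  x^+=[-0.4584]  P^+=[0.0380]

x_post = [-0.4584]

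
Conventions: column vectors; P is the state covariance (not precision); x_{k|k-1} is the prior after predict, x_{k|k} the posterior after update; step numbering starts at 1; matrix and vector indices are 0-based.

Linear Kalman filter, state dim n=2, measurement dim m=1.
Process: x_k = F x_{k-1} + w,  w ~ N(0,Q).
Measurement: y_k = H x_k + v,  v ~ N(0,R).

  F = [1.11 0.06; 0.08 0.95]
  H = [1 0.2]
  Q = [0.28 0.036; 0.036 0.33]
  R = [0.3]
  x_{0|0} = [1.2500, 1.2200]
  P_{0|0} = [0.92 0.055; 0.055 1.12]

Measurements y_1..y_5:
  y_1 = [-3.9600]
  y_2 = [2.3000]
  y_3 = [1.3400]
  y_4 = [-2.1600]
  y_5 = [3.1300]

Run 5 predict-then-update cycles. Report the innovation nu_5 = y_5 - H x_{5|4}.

innov = [4.2308]

step 1: x^-=[1.4607, 1.2590]  P^-=[1.4249 0.2398; 0.2398 1.3550]  S=[1.8750]  K=[0.7855; 0.2724]  nu=[-5.6725]  x^+=[-2.9951, -0.2864]  P^+=[0.2679 -0.1614; -0.1614 1.2159]
step 2: x^-=[-3.3418, -0.5116]  P^-=[0.5930 -0.0419; -0.0419 1.4045]  S=[0.9324]  K=[0.6270; 0.2563]  nu=[5.7441]  x^+=[0.2598, 0.9606]  P^+=[0.2265 -0.1918; -0.1918 1.3433]
step 3: x^-=[0.3460, 0.9333]  P^-=[0.5383 -0.0705; -0.0705 1.5146]  S=[0.8707]  K=[0.6021; 0.2670]  nu=[0.8074]  x^+=[0.8320, 1.1489]  P^+=[0.2227 -0.2104; -0.2104 1.4525]
step 4: x^-=[0.9925, 1.1580]  P^-=[0.5316 -0.0843; -0.0843 1.6104]  S=[0.8623]  K=[0.5969; 0.2757]  nu=[-3.3841]  x^+=[-1.0276, 0.2249]  P^+=[0.2243 -0.2262; -0.2262 1.5448]
step 5: x^-=[-1.1271, 0.1315]  P^-=[0.5318 -0.0957; -0.0957 1.6912]  S=[0.8612]  K=[0.5953; 0.2817]  nu=[4.2308]  x^+=[1.3916, 1.3231]  P^+=[0.2266 -0.2401; -0.2401 1.6229]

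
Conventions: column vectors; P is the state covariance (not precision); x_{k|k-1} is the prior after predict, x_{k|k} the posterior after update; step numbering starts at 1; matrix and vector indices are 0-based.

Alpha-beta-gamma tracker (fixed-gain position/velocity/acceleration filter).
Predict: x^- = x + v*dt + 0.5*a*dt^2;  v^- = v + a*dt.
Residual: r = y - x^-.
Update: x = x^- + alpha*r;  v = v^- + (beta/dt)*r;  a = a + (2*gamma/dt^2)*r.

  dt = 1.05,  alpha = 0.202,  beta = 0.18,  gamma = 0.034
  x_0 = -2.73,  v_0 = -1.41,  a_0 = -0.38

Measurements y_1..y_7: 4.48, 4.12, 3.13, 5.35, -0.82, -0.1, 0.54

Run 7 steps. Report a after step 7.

step 1: x_pred=-4.4200  r=8.9000  x^+=-2.6222  v^+=-0.2833  a^+=0.1689
step 2: x_pred=-2.8265  r=6.9465  x^+=-1.4233  v^+=1.0849  a^+=0.5974
step 3: x_pred=0.0452  r=3.0848  x^+=0.6683  v^+=2.2410  a^+=0.7876
step 4: x_pred=3.4555  r=1.8945  x^+=3.8382  v^+=3.3928  a^+=0.9045
step 5: x_pred=7.8993  r=-8.7193  x^+=6.1380  v^+=2.8478  a^+=0.3667
step 6: x_pred=9.3303  r=-9.4303  x^+=7.4254  v^+=1.6162  a^+=-0.2149
step 7: x_pred=9.0039  r=-8.4639  x^+=7.2942  v^+=-0.0604  a^+=-0.7370

a_post = -0.7370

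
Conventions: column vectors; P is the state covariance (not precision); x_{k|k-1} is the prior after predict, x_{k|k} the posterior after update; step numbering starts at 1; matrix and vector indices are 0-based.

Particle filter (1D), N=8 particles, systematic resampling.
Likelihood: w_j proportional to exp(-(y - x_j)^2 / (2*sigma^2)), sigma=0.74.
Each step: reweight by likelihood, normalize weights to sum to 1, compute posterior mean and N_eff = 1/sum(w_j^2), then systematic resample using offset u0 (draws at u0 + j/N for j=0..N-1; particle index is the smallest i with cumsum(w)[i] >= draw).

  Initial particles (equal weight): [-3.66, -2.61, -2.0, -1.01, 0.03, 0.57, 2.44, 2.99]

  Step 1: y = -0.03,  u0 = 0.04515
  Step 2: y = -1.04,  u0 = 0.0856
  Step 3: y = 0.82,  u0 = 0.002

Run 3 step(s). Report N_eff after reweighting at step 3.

N_eff = 3.4604

step 1: w=[0.0000, 0.0011, 0.0133, 0.1919, 0.4598, 0.3321, 0.0018, 0.0001]  mean=-0.0156  Neff=2.7882  idx=[3, 3, 4, 4, 4, 5, 5, 5]
step 2: w=[0.2997, 0.2997, 0.1054, 0.1054, 0.1054, 0.0281, 0.0281, 0.0281]  mean=-0.5477  Neff=4.6444  idx=[0, 0, 1, 1, 1, 3, 4, 6]
step 3: w=[0.0203, 0.0203, 0.0203, 0.0203, 0.0203, 0.2448, 0.2448, 0.4088]  mean=0.1450  Neff=3.4604  idx=[0, 5, 5, 6, 6, 7, 7, 7]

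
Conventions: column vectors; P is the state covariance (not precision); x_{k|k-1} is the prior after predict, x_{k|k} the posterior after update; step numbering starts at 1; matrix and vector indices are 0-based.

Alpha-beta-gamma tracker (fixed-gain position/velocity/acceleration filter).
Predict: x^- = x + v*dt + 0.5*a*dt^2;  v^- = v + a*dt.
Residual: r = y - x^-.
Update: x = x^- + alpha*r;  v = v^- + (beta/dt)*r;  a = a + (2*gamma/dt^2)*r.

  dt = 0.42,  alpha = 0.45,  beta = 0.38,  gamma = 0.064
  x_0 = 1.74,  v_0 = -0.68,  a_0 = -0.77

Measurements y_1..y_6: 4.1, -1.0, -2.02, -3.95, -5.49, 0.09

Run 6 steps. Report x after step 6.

step 1: x_pred=1.3865  r=2.7135  x^+=2.6076  v^+=1.4517  a^+=1.1990
step 2: x_pred=3.3230  r=-4.3230  x^+=1.3777  v^+=-1.9560  a^+=-1.9379
step 3: x_pred=0.3852  r=-2.4052  x^+=-0.6971  v^+=-4.9461  a^+=-3.6832
step 4: x_pred=-3.0994  r=-0.8506  x^+=-3.4821  v^+=-7.2627  a^+=-4.3004
step 5: x_pred=-6.9118  r=1.4218  x^+=-6.2720  v^+=-7.7825  a^+=-3.2688
step 6: x_pred=-9.8289  r=9.9189  x^+=-5.3654  v^+=-0.1811  a^+=3.9286

x_post = -5.3654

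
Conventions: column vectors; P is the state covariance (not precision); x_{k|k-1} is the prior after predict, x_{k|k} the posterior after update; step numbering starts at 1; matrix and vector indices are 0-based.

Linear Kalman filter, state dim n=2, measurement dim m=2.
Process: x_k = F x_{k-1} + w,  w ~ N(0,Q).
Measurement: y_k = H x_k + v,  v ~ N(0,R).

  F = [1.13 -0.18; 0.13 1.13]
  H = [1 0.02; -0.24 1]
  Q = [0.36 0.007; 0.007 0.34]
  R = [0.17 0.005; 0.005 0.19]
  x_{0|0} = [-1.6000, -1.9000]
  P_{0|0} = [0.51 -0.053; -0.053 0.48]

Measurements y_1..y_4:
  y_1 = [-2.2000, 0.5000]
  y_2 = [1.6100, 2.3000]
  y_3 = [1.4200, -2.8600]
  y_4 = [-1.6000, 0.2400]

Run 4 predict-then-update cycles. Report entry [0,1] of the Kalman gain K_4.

K[0,1] = -0.0488

step 1: x^-=[-1.4660, -2.3550]  P^-=[1.0483 -0.0821; -0.0821 0.9460]  S=[1.2154 -0.3094; -0.3094 1.2358]  K=[0.8464 -0.0581; 0.1569 0.8207]  nu=[-0.6869, 2.5032]  x^+=[-2.1929, -0.4084]  P^+=[0.1430 0.0275; 0.0275 0.1633]
step 2: x^-=[-2.4045, -0.7466]  P^-=[0.5367 0.0293; 0.0293 0.5591]  S=[0.7081 -0.0835; -0.0835 0.7659]  K=[0.7532 -0.0479; 0.1440 0.7364]  nu=[4.0294, 2.4695]  x^+=[0.5121, 1.6522]  P^+=[0.1273 0.0252; 0.0252 0.1467]
step 3: x^-=[0.2813, 1.9335]  P^-=[0.5170 0.0275; 0.0275 0.5369]  S=[0.6883 -0.0810; -0.0810 0.7435]  K=[0.7462 -0.0486; 0.1413 0.7286]  nu=[1.1001, -4.7260]  x^+=[1.3320, -1.3547]  P^+=[0.1261 0.0248; 0.0248 0.1451]
step 4: x^-=[1.7490, -1.3576]  P^-=[0.5157 0.0270; 0.0270 0.5347]  S=[0.6870 -0.0811; -0.0811 0.7414]  K=[0.7457 -0.0488; 0.1409 0.7278]  nu=[-3.3219, 2.0174]  x^+=[-0.8265, -0.3574]  P^+=[0.1260 0.0247; 0.0247 0.1449]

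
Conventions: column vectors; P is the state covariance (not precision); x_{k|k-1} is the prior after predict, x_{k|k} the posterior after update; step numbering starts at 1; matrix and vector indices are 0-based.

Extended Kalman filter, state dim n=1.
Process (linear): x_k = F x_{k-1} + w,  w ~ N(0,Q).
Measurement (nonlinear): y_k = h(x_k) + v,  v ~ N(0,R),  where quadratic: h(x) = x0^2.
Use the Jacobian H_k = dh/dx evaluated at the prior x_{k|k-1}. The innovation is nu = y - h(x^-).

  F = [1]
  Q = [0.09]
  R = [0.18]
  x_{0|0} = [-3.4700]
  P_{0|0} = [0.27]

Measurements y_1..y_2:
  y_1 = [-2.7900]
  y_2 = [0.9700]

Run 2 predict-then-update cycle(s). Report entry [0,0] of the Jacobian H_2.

H_jac[0,0] = -2.7099

step 1: x^-=[-3.4700]  P^-=[0.3600]  H_jac=[-6.9400]  S=[17.5189]  K=[-0.1426]  nu=[-14.8309]  x^+=[-1.3549]  P^+=[0.0037]
step 2: x^-=[-1.3549]  P^-=[0.0937]  H_jac=[-2.7099]  S=[0.8681]  K=[-0.2925]  nu=[-0.8659]  x^+=[-1.1017]  P^+=[0.0194]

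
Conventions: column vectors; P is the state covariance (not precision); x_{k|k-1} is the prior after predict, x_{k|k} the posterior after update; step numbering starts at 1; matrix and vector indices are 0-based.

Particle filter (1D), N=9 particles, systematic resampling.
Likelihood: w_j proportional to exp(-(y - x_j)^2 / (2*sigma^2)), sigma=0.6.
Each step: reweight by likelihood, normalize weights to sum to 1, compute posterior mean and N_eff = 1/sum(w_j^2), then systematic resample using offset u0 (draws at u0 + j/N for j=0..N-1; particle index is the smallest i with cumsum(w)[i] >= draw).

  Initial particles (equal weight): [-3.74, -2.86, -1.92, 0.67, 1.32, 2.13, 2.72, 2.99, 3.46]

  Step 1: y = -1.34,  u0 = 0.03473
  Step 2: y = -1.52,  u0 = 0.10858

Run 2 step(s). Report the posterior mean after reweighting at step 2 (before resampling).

post_mean = -1.9320

step 1: w=[0.0005, 0.0602, 0.9338, 0.0054, 0.0001, 0.0000, 0.0000, 0.0000, 0.0000]  mean=-1.9631  Neff=1.1421  idx=[1, 2, 2, 2, 2, 2, 2, 2, 2]
step 2: w=[0.0127, 0.1234, 0.1234, 0.1234, 0.1234, 0.1234, 0.1234, 0.1234, 0.1234]  mean=-1.9320  Neff=8.1967  idx=[1, 2, 3, 4, 5, 6, 7, 8, 8]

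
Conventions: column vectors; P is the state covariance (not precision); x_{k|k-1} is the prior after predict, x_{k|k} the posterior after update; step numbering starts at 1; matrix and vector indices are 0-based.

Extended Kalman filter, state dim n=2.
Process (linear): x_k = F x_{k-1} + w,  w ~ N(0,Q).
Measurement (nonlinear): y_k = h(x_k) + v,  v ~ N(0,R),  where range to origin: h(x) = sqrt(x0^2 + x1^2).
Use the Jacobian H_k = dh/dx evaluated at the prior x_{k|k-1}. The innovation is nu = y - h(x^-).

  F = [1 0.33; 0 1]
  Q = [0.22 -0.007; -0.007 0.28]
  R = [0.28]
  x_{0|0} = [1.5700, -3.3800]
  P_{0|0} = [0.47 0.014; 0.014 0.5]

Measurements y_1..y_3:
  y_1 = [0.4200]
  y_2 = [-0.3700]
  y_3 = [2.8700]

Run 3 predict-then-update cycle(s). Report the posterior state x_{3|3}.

x_post = [0.8156, -1.6461]

step 1: x^-=[0.4546, -3.3800]  P^-=[0.7537 0.1720; 0.1720 0.7800]  H_jac=[0.1333 -0.9911]  S=[1.0141]  K=[-0.0690; -0.7397]  nu=[-2.9904]  x^+=[0.6610, -1.1680]  P^+=[0.7489 0.1202; 0.1202 0.2251]
step 2: x^-=[0.2756, -1.1680]  P^-=[1.0727 0.1875; 0.1875 0.5051]  H_jac=[0.2296 -0.9733]  S=[0.7313]  K=[0.0873; -0.6134]  nu=[-1.5701]  x^+=[0.1385, -0.2048]  P^+=[1.0672 0.2267; 0.2267 0.2300]
step 3: x^-=[0.0709, -0.2048]  P^-=[1.4618 0.2956; 0.2956 0.5100]  H_jac=[0.3272 -0.9449]  S=[0.7091]  K=[0.2807; -0.5432]  nu=[2.6532]  x^+=[0.8156, -1.6461]  P^+=[1.4059 0.4037; 0.4037 0.3007]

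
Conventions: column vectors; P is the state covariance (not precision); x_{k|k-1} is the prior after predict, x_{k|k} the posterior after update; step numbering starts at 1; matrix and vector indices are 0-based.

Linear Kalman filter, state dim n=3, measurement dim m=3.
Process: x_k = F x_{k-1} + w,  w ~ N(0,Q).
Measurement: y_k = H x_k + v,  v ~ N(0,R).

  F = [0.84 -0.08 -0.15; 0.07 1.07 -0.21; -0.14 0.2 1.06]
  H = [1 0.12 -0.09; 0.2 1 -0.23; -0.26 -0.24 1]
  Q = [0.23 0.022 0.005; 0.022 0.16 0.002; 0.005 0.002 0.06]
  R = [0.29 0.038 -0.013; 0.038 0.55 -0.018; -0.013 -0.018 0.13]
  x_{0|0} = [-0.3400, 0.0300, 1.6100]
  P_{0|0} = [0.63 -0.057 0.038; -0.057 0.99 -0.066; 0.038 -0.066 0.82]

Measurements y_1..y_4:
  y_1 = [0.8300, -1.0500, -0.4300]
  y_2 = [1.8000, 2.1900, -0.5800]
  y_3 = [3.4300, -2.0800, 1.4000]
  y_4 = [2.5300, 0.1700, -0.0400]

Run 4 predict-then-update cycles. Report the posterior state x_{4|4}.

step 1: x^-=[-0.5295, -0.3298, 1.7602]  P^-=[0.6958 -0.0484 -0.1833; -0.0484 1.3527 -0.0353; -0.1833 -0.0353 0.9972]  S=[1.0355 0.3602 -0.5021; 0.3602 1.9970 -0.6781; -0.5021 -0.6781 1.3584]  K=[0.6871 -0.0714 -0.0412; -0.1057 0.7171 0.0632; 0.1154 0.1278 0.8819]  nu=[1.5575, -0.2095, -2.4070]  x^+=[0.6549, -0.7968, -0.2096]  P^+=[0.2053 -0.0468 0.0292; -0.0468 0.4181 0.0849; 0.0292 0.0849 0.1388]
step 2: x^-=[0.6453, -0.7627, -0.4732]  P^-=[0.3816 -0.0568 -0.0395; -0.0568 0.5998 0.1606; -0.0395 0.1606 0.2667]  S=[0.6725 0.1246 -0.1557; 0.1246 1.0862 -0.0664; -0.1557 -0.0664 0.3933]  K=[0.5453 -0.0429 -0.1093; -0.0627 0.5237 0.1435; 0.0634 0.1167 0.6508]  nu=[1.2037, 2.7149, -0.1221]  x^+=[1.1986, 0.5661, -0.1596]  P^+=[0.1629 -0.0301 0.0146; -0.0301 0.3065 0.0758; 0.0146 0.0758 0.1037]
step 3: x^-=[0.9855, 0.7232, -0.2237]  P^-=[0.3514 -0.0319 -0.0363; -0.0319 0.4773 0.1313; -0.0363 0.1313 0.2214]  S=[0.6461 0.1310 -0.1480; 0.1310 0.9833 -0.0628; -0.1480 -0.0628 0.3546]  K=[0.5200 -0.0299 -0.1268; -0.0419 0.4624 0.1351; 0.0541 0.1057 0.6036]  nu=[2.3376, -3.0517, 2.0535]  x^+=[2.0318, -0.5086, 0.8196]  P^+=[0.1551 -0.0226 0.0122; -0.0226 0.2707 0.0689; 0.0122 0.0689 0.0956]
step 4: x^-=[1.6245, -0.5741, 0.4826]  P^-=[0.3450 -0.0214 -0.0336; -0.0214 0.4402 0.1167; -0.0336 0.1167 0.2081]  S=[0.6414 0.1368 -0.1462; 0.1368 0.9558 -0.0685; -0.1462 -0.0685 0.3456]  K=[0.5144 -0.0250 -0.1293; -0.0340 0.4415 0.1212; 0.0531 0.0995 0.5886]  nu=[1.0178, 0.5302, -0.2380]  x^+=[2.1656, -0.4034, 0.4494]  P^+=[0.1534 -0.0198 0.0121; -0.0198 0.2583 0.0651; 0.0121 0.0651 0.0928]

x_post = [2.1656, -0.4034, 0.4494]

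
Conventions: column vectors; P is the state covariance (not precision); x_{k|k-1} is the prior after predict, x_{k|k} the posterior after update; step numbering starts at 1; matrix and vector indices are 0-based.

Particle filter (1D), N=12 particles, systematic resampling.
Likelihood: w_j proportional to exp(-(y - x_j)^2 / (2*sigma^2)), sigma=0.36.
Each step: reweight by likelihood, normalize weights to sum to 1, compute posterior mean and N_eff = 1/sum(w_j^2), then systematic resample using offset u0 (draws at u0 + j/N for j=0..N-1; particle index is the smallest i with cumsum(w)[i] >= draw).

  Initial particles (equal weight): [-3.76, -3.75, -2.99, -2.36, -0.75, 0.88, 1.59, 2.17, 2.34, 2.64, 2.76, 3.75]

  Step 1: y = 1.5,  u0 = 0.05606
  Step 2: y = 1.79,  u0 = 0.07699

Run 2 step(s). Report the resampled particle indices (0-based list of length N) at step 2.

step 1: w=[0.0000, 0.0000, 0.0000, 0.0000, 0.0000, 0.1568, 0.6695, 0.1222, 0.0454, 0.0046, 0.0015, 0.0000]  mean=1.5902  Neff=2.0415  idx=[5, 5, 6, 6, 6, 6, 6, 6, 6, 6, 7, 8]
step 2: w=[0.0052, 0.0052, 0.1096, 0.1096, 0.1096, 0.1096, 0.1096, 0.1096, 0.1096, 0.1096, 0.0732, 0.0398]  mean=1.6549  Neff=9.7057  idx=[2, 3, 4, 4, 5, 6, 7, 7, 8, 9, 10, 11]

resampled_idx = [2, 3, 4, 4, 5, 6, 7, 7, 8, 9, 10, 11]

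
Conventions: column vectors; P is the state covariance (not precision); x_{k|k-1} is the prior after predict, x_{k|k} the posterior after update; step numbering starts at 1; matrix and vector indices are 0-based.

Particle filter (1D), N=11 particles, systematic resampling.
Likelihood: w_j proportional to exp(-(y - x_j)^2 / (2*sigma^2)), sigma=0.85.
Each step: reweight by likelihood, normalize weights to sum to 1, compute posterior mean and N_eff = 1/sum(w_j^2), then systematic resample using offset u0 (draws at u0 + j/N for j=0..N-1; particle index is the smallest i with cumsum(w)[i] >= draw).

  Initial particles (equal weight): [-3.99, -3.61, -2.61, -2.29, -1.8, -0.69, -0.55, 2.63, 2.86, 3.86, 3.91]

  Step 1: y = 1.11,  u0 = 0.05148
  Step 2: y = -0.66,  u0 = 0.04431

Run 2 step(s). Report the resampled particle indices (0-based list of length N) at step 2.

resampled_idx = [0, 0, 1, 1, 2, 2, 2, 3, 3, 4, 4]

step 1: w=[0.0000, 0.0000, 0.0001, 0.0006, 0.0048, 0.1800, 0.2518, 0.3426, 0.2036, 0.0090, 0.0075]  mean=1.2743  Neff=3.9250  idx=[5, 5, 6, 6, 6, 7, 7, 7, 7, 8, 8]
step 2: w=[0.2008, 0.2008, 0.1993, 0.1993, 0.1993, 0.0001, 0.0001, 0.0001, 0.0001, 0.0000, 0.0000]  mean=-0.6045  Neff=5.0052  idx=[0, 0, 1, 1, 2, 2, 2, 3, 3, 4, 4]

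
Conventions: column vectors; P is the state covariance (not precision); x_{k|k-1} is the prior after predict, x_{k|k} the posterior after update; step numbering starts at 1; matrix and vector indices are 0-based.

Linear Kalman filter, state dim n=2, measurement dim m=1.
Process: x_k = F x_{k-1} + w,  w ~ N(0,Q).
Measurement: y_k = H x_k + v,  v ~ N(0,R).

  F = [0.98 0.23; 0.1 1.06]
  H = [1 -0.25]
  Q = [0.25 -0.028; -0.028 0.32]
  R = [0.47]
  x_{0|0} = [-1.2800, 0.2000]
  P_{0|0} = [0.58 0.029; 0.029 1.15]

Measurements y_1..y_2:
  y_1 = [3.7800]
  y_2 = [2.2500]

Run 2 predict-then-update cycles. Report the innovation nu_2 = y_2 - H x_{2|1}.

innov = [0.4288]

step 1: x^-=[-1.2084, 0.0840]  P^-=[0.8809 0.3400; 0.3400 1.6241]  S=[1.2824]  K=[0.6206; -0.0515]  nu=[5.0094]  x^+=[1.9006, -0.1739]  P^+=[0.3869 0.3810; 0.3810 1.6207]
step 2: x^-=[1.8226, 0.0057]  P^-=[0.8791 0.8096; 0.8096 2.2256]  S=[1.0834]  K=[0.6246; 0.2337]  nu=[0.4288]  x^+=[2.0905, 0.1059]  P^+=[0.4564 0.6514; 0.6514 2.1665]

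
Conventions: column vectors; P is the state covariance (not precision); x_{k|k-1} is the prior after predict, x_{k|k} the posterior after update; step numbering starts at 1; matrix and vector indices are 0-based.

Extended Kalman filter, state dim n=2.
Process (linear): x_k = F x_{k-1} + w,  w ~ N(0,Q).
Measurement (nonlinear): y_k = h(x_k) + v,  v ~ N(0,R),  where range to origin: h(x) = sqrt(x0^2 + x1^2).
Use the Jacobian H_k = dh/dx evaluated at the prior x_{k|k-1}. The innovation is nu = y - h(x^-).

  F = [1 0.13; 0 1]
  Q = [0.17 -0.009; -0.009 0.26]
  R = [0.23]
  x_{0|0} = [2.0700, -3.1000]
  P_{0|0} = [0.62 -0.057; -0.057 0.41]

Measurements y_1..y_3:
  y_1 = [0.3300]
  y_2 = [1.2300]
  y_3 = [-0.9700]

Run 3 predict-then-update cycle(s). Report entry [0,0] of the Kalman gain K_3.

K[0,0] = -0.2485

step 1: x^-=[1.6670, -3.1000]  P^-=[0.7821 -0.0127; -0.0127 0.6700]  H_jac=[0.4736 -0.8807]  S=[0.9357]  K=[0.4078; -0.6370]  nu=[-3.1898]  x^+=[0.3662, -1.0680]  P^+=[0.6265 0.2304; 0.2304 0.2903]
step 2: x^-=[0.2274, -1.0680]  P^-=[0.8613 0.2591; 0.2591 0.5503]  H_jac=[0.2082 -0.9781]  S=[0.6882]  K=[-0.1077; -0.7036]  nu=[0.1381]  x^+=[0.2125, -1.1651]  P^+=[0.8533 0.2070; 0.2070 0.2095]
step 3: x^-=[0.0610, -1.1651]  P^-=[1.0807 0.2252; 0.2252 0.4695]  H_jac=[0.0523 -0.9986]  S=[0.6777]  K=[-0.2485; -0.6745]  nu=[-2.1367]  x^+=[0.5920, 0.2761]  P^+=[1.0388 0.1116; 0.1116 0.1612]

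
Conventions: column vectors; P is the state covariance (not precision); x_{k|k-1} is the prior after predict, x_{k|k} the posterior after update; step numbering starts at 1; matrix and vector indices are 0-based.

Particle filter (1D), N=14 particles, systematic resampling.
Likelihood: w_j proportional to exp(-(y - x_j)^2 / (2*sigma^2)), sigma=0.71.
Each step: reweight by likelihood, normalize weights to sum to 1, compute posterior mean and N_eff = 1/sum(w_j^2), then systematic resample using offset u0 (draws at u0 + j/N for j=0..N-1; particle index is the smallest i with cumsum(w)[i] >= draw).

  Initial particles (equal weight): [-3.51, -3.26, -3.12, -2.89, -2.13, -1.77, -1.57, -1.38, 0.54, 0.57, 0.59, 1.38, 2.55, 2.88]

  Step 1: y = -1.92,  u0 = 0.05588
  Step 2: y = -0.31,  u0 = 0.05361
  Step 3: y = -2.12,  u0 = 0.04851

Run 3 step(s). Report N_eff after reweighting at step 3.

step 1: w=[0.0183, 0.0378, 0.0538, 0.0882, 0.2147, 0.2193, 0.1986, 0.1679, 0.0006, 0.0005, 0.0004, 0.0000, 0.0000, 0.0000]  mean=-1.9981  Neff=5.7387  idx=[1, 3, 4, 4, 4, 5, 5, 5, 5, 6, 6, 7, 7, 7]
step 2: w=[0.0001, 0.0007, 0.0190, 0.0190, 0.0190, 0.0611, 0.0611, 0.0611, 0.0611, 0.1049, 0.1049, 0.1627, 0.1627, 0.1627]  mean=-1.5591  Neff=8.5159  idx=[4, 6, 7, 8, 9, 10, 10, 11, 11, 12, 12, 13, 13, 13]
step 3: w=[0.1005, 0.0890, 0.0890, 0.0890, 0.0745, 0.0745, 0.0745, 0.0584, 0.0584, 0.0584, 0.0584, 0.0584, 0.0584, 0.0584]  mean=-1.6020  Neff=13.4370  idx=[0, 1, 2, 2, 3, 4, 5, 6, 7, 8, 9, 11, 12, 13]

N_eff = 13.4370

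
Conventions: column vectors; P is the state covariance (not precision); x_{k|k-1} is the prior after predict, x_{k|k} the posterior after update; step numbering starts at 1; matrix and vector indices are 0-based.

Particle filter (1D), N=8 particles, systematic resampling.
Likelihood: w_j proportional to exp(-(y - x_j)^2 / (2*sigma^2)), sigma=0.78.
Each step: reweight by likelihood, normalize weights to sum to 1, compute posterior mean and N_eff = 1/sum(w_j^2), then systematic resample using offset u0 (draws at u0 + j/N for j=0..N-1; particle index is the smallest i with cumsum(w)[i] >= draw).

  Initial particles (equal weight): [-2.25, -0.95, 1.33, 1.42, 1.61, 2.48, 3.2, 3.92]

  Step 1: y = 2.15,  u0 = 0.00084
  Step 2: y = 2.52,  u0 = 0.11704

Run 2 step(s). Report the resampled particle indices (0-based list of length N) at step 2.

resampled_idx = [1, 3, 4, 5, 5, 6, 7, 7]

step 1: w=[0.0000, 0.0001, 0.1691, 0.1897, 0.2313, 0.2687, 0.1188, 0.0224]  mean=2.0007  Neff=4.8813  idx=[2, 2, 3, 4, 4, 5, 5, 6]
step 2: w=[0.0666, 0.0666, 0.0789, 0.1080, 0.1080, 0.2130, 0.2130, 0.1459]  mean=2.1603  Neff=6.6468  idx=[1, 3, 4, 5, 5, 6, 7, 7]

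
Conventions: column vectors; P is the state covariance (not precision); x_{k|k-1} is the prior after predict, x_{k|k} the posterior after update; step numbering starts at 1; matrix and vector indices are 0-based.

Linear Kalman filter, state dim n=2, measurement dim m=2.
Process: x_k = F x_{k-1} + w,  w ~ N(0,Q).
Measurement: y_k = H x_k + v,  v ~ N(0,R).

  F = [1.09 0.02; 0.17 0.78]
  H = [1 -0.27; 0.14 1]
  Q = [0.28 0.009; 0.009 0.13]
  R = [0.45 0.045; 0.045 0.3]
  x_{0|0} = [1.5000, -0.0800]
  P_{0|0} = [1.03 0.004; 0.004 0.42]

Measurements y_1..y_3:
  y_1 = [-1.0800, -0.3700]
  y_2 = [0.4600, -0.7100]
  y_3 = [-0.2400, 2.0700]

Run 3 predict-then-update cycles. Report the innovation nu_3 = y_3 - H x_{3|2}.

step 1: x^-=[1.6334, 0.1926]  P^-=[1.5041 0.2098; 0.2098 0.4164]  S=[1.8711 0.3450; 0.3450 0.8046]  K=[0.7354 0.2071; -0.0544 0.5773]  nu=[-2.6614, -0.7913]  x^+=[-0.4876, -0.1194]  P^+=[0.3526 0.0459; 0.0459 0.1643]
step 2: x^-=[-0.5339, -0.1760]  P^-=[0.7010 0.1161; 0.1161 0.2523]  S=[1.1067 0.1867; 0.1867 0.5986]  K=[0.5750 0.1785; -0.0342 0.4594]  nu=[0.9463, -0.4592]  x^+=[-0.0717, -0.4193]  P^+=[0.2777 0.0406; 0.0406 0.1306]
step 3: x^-=[-0.0866, -0.3393]  P^-=[0.6118 0.0971; 0.0971 0.2282]  S=[1.0260 0.1625; 0.1625 0.5674]  K=[0.5444 0.1662; -0.0345 0.4361]  nu=[-0.2450, 2.4214]  x^+=[0.1825, 0.7250]  P^+=[0.2626 0.0376; 0.0376 0.1240]

innov = [-0.2450, 2.4214]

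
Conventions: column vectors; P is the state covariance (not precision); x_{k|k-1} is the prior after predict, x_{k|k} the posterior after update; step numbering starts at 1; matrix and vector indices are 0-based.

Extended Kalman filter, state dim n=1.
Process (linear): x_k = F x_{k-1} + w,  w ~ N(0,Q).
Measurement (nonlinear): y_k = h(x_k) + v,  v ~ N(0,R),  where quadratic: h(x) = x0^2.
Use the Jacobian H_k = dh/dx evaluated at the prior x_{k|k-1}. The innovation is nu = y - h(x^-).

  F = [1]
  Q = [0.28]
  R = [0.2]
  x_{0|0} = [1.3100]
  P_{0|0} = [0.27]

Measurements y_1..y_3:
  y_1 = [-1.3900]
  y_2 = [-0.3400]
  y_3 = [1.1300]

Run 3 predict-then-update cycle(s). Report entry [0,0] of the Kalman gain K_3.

K[0,0] = 0.0474

step 1: x^-=[1.3100]  P^-=[0.5500]  H_jac=[2.6200]  S=[3.9754]  K=[0.3625]  nu=[-3.1061]  x^+=[0.1841]  P^+=[0.0277]
step 2: x^-=[0.1841]  P^-=[0.3077]  H_jac=[0.3682]  S=[0.2417]  K=[0.4687]  nu=[-0.3739]  x^+=[0.0089]  P^+=[0.2546]
step 3: x^-=[0.0089]  P^-=[0.5346]  H_jac=[0.0177]  S=[0.2002]  K=[0.0474]  nu=[1.1299]  x^+=[0.0624]  P^+=[0.5341]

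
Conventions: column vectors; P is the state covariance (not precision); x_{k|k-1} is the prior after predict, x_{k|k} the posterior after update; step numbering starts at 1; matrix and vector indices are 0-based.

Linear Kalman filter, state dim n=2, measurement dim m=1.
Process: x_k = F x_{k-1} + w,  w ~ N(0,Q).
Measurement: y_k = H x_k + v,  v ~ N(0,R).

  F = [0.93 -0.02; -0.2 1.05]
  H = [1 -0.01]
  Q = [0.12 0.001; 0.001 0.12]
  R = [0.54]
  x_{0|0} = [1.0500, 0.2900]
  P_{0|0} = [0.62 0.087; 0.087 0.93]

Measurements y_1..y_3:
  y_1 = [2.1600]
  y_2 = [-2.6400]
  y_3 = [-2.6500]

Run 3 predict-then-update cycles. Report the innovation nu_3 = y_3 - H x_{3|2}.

step 1: x^-=[0.9707, 0.0945]  P^-=[0.6534 -0.0485; -0.0485 1.1336]  S=[1.1945]  K=[0.5474; -0.0501]  nu=[1.1902]  x^+=[1.6223, 0.0348]  P^+=[0.2954 -0.0158; -0.0158 1.1306]
step 2: x^-=[1.5080, -0.2879]  P^-=[0.3766 -0.0932; -0.0932 1.3849]  S=[0.9186]  K=[0.4110; -0.1165]  nu=[-4.1509]  x^+=[-0.1979, 0.1956]  P^+=[0.2214 -0.0492; -0.0492 1.3724]
step 3: x^-=[-0.1879, 0.2450]  P^-=[0.3139 -0.1172; -0.1172 1.6626]  S=[0.8564]  K=[0.3679; -0.1563]  nu=[-2.4596]  x^+=[-1.0928, 0.6294]  P^+=[0.1980 -0.0680; -0.0680 1.6417]

innov = [-2.4596]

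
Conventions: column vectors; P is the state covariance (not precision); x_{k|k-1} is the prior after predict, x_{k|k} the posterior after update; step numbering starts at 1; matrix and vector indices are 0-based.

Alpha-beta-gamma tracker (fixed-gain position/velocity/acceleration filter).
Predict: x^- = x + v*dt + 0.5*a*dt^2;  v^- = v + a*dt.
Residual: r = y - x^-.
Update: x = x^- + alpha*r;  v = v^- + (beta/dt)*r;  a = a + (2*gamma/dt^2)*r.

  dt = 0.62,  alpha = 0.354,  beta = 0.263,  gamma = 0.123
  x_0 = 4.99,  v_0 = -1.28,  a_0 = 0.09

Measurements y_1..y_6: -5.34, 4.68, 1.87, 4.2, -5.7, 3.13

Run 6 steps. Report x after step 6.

step 1: x_pred=4.2137  r=-9.5537  x^+=0.8317  v^+=-5.2768  a^+=-6.0240
step 2: x_pred=-3.5977  r=8.2777  x^+=-0.6674  v^+=-5.5003  a^+=-0.7266
step 3: x_pred=-4.2173  r=6.0873  x^+=-2.0624  v^+=-3.3686  a^+=3.1690
step 4: x_pred=-3.5418  r=7.7418  x^+=-0.8012  v^+=1.8802  a^+=8.1235
step 5: x_pred=1.9259  r=-7.6259  x^+=-0.7737  v^+=3.6819  a^+=3.2432
step 6: x_pred=2.1325  r=0.9975  x^+=2.4856  v^+=6.1159  a^+=3.8816

x_post = 2.4856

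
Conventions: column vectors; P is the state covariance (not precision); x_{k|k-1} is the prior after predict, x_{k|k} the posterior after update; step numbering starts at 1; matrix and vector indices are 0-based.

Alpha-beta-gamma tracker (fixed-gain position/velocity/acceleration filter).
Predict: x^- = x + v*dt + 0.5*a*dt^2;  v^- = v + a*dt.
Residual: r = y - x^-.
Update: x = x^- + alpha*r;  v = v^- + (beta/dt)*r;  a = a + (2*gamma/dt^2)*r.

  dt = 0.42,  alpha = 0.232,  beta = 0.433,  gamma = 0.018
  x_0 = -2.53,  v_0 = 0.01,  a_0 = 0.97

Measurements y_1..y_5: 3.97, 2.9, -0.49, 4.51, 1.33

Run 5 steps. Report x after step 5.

step 1: x_pred=-2.4402  r=6.4102  x^+=-0.9531  v^+=7.0261  a^+=2.2782
step 2: x_pred=2.1988  r=0.7012  x^+=2.3615  v^+=8.7058  a^+=2.4213
step 3: x_pred=6.2315  r=-6.7215  x^+=4.6721  v^+=2.7932  a^+=1.0496
step 4: x_pred=5.9378  r=-1.4278  x^+=5.6066  v^+=1.7620  a^+=0.7582
step 5: x_pred=6.4135  r=-5.0835  x^+=5.2341  v^+=-3.1604  a^+=-0.2793

x_post = 5.2341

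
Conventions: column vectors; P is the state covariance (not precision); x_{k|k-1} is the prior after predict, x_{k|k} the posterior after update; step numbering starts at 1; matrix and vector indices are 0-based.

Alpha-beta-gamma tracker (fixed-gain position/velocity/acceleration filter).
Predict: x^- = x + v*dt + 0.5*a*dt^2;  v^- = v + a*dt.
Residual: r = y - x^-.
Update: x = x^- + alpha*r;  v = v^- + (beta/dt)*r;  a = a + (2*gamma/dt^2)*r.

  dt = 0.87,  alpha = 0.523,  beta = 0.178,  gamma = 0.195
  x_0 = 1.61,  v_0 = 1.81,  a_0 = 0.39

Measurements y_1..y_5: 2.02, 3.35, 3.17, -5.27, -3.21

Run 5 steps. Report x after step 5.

x_post = -4.3509

step 1: x_pred=3.3323  r=-1.3123  x^+=2.6460  v^+=1.8808  a^+=-0.2862
step 2: x_pred=4.1740  r=-0.8240  x^+=3.7430  v^+=1.4633  a^+=-0.7107
step 3: x_pred=4.7471  r=-1.5771  x^+=3.9223  v^+=0.5223  a^+=-1.5233
step 4: x_pred=3.8001  r=-9.0701  x^+=-0.9436  v^+=-2.6588  a^+=-6.1968
step 5: x_pred=-5.6019  r=2.3919  x^+=-4.3509  v^+=-7.5606  a^+=-4.9644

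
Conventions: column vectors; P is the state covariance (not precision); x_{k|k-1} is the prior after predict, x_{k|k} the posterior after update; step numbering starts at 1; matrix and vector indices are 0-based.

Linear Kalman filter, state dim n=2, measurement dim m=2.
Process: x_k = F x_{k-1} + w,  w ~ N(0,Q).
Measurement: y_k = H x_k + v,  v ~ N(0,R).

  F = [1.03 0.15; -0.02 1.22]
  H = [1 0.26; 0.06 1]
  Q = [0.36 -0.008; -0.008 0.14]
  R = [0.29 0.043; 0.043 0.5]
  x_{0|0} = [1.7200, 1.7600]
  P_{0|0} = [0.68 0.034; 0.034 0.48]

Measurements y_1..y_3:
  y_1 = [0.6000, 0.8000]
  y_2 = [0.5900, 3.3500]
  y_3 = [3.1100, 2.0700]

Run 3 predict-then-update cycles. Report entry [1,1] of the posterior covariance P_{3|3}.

step 1: x^-=[2.0356, 2.1128]  P^-=[1.1027 0.1085; 0.1085 0.8530]  S=[1.5068 0.4411; 0.4411 1.3700]  K=[0.7875 -0.1261; 0.0392 0.6148]  nu=[-1.9849, -1.4349]  x^+=[0.6535, 1.1528]  P^+=[0.2342 -0.0432; -0.0432 0.3117]
step 2: x^-=[0.8460, 1.3934]  P^-=[0.6021 -0.0100; -0.0100 0.6061]  S=[0.9279 0.2266; 0.2266 1.1071]  K=[0.6740 -0.1143; 0.0269 0.5414]  nu=[-0.6183, 1.9059]  x^+=[0.2114, 2.4087]  P^+=[0.2010 -0.0402; -0.0402 0.2743]
step 3: x^-=[0.5790, 2.9344]  P^-=[0.5670 -0.0124; -0.0124 0.5503]  S=[0.8877 0.2075; 0.2075 1.0508]  K=[0.6607 -0.1099; 0.0262 0.5178]  nu=[1.7681, -0.8991]  x^+=[1.8461, 2.5151]  P^+=[0.1969 -0.0383; -0.0383 0.2623]

P_post[1,1] = 0.2623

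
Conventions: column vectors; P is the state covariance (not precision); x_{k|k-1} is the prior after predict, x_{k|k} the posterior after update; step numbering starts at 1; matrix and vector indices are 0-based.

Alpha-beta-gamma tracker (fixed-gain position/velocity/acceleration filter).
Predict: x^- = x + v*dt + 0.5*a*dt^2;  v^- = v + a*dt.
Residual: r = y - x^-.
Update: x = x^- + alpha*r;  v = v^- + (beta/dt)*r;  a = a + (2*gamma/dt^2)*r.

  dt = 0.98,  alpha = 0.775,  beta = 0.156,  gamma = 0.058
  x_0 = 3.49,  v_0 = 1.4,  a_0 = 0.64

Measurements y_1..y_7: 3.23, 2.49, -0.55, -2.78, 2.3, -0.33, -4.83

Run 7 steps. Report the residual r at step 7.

resid = -3.1913

step 1: x_pred=5.1693  r=-1.9393  x^+=3.6663  v^+=1.7185  a^+=0.4058
step 2: x_pred=5.5453  r=-3.0553  x^+=3.1774  v^+=1.6298  a^+=0.0367
step 3: x_pred=4.7923  r=-5.3423  x^+=0.6520  v^+=0.8154  a^+=-0.6085
step 4: x_pred=1.1589  r=-3.9389  x^+=-1.8938  v^+=-0.4080  a^+=-1.0843
step 5: x_pred=-2.8142  r=5.1142  x^+=1.1493  v^+=-0.6565  a^+=-0.4666
step 6: x_pred=0.2819  r=-0.6119  x^+=-0.1923  v^+=-1.2111  a^+=-0.5405
step 7: x_pred=-1.6387  r=-3.1913  x^+=-4.1120  v^+=-2.2488  a^+=-0.9259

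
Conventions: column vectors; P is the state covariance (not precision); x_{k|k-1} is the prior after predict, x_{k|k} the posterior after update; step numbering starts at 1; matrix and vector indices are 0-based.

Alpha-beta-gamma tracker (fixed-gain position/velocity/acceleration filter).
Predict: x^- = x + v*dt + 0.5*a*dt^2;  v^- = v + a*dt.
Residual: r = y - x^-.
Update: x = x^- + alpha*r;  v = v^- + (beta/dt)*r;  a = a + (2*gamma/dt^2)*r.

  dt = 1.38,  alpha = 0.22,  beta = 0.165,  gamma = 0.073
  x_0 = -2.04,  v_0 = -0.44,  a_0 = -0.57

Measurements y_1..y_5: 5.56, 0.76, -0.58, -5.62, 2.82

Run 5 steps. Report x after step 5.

x_post = 0.0350

step 1: x_pred=-3.1900  r=8.7500  x^+=-1.2650  v^+=-0.1804  a^+=0.1008
step 2: x_pred=-1.4179  r=2.1779  x^+=-0.9388  v^+=0.2191  a^+=0.2678
step 3: x_pred=-0.3814  r=-0.1986  x^+=-0.4251  v^+=0.5649  a^+=0.2526
step 4: x_pred=0.5950  r=-6.2150  x^+=-0.7723  v^+=0.1704  a^+=-0.2239
step 5: x_pred=-0.7505  r=3.5705  x^+=0.0350  v^+=0.2883  a^+=0.0498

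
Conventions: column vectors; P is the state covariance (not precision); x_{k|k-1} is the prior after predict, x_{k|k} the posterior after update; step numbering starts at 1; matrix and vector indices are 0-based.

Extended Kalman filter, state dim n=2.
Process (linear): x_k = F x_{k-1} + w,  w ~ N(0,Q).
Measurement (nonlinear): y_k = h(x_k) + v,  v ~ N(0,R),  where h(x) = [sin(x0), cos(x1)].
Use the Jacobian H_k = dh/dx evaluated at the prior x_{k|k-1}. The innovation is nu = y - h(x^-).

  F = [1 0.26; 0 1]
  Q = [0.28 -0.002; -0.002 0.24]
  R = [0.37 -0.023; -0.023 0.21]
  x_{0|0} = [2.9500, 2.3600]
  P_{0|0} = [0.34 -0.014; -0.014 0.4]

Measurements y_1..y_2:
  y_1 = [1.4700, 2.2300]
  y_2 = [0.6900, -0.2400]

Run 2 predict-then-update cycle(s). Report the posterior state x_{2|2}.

x_post = [2.1664, -0.8496]

step 1: x^-=[3.5636, 2.3600]  P^-=[0.6398 0.0880; 0.0880 0.6400]  H_jac=[-0.9123 0.0000; 0.0000 -0.7044]  S=[0.9024 0.0335; 0.0335 0.5276]  K=[-0.6439 -0.0766; -0.0573 -0.8509]  nu=[1.8796, 2.9398]  x^+=[2.1283, -0.2492]  P^+=[0.2592 0.0018; 0.0018 0.2518]
step 2: x^-=[2.0635, -0.2492]  P^-=[0.5572 0.0653; 0.0653 0.4918]  H_jac=[-0.4730 0.0000; 0.0000 0.2466]  S=[0.4947 -0.0306; -0.0306 0.2399]  K=[-0.5329 -0.0009; -0.0314 0.5015]  nu=[-0.1910, -1.2091]  x^+=[2.1664, -0.8496]  P^+=[0.4168 0.0489; 0.0489 0.4300]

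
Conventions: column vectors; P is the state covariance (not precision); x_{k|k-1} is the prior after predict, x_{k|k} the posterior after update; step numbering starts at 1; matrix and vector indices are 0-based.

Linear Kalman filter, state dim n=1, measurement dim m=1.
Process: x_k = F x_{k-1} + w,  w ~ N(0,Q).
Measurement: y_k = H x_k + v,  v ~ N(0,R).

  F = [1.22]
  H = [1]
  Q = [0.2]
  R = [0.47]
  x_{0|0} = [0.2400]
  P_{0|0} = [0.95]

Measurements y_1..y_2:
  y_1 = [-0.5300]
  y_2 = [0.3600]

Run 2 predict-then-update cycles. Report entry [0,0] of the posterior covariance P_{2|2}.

P_post[0,0] = 0.2877

step 1: x^-=[0.2928]  P^-=[1.6140]  S=[2.0840]  K=[0.7745]  nu=[-0.8228]  x^+=[-0.3444]  P^+=[0.3640]
step 2: x^-=[-0.4202]  P^-=[0.7418]  S=[1.2118]  K=[0.6121]  nu=[0.7802]  x^+=[0.0574]  P^+=[0.2877]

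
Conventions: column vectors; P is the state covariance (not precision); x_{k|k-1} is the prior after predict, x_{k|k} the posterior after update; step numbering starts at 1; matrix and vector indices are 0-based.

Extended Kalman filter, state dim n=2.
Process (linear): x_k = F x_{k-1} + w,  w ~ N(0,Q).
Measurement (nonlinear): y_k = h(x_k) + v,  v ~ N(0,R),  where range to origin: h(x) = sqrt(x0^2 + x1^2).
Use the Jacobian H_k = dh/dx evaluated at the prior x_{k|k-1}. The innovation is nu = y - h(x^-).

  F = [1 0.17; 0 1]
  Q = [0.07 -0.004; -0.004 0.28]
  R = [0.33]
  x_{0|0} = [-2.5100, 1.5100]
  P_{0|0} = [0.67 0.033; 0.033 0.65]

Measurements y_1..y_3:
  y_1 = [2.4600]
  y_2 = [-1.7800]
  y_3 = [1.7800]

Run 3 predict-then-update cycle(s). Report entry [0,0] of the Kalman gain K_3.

step 1: x^-=[-2.2533, 1.5100]  P^-=[0.7700 0.1395; 0.1395 0.9300]  H_jac=[-0.8307 0.5567]  S=[1.0206]  K=[-0.5507; 0.3937]  nu=[-0.2525]  x^+=[-2.1143, 1.4106]  P^+=[0.4605 0.3608; 0.3608 0.7718]
step 2: x^-=[-1.8745, 1.4106]  P^-=[0.6755 0.4880; 0.4880 1.0518]  H_jac=[-0.7990 0.6013]  S=[0.6726]  K=[-0.3662; 0.3605]  nu=[-4.1259]  x^+=[-0.3636, -0.0770]  P^+=[0.5853 0.5768; 0.5768 0.9643]
step 3: x^-=[-0.3767, -0.0770]  P^-=[0.8793 0.7367; 0.7367 1.2443]  H_jac=[-0.9797 -0.2002]  S=[1.5130]  K=[-0.6669; -0.6418]  nu=[1.3956]  x^+=[-1.3073, -0.9726]  P^+=[0.2064 0.0892; 0.0892 0.6212]

K[0,0] = -0.6669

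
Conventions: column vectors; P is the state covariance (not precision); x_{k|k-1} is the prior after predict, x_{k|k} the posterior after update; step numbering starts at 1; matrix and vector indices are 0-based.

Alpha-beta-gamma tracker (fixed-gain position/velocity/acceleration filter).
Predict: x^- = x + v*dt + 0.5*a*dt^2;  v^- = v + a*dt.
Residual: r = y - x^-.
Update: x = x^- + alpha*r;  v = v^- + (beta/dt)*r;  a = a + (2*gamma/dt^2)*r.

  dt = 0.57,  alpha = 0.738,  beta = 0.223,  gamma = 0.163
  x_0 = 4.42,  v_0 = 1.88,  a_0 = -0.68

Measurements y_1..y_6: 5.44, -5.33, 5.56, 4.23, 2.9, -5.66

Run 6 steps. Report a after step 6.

step 1: x_pred=5.3811  r=0.0589  x^+=5.4246  v^+=1.5154  a^+=-0.6209
step 2: x_pred=6.1875  r=-11.5175  x^+=-2.3124  v^+=-3.3445  a^+=-12.1774
step 3: x_pred=-6.1970  r=11.7570  x^+=2.4797  v^+=-5.6859  a^+=-0.3806
step 4: x_pred=-0.8232  r=5.0532  x^+=2.9061  v^+=-3.9260  a^+=4.6896
step 5: x_pred=1.4301  r=1.4699  x^+=2.5149  v^+=-0.6778  a^+=6.1645
step 6: x_pred=3.1300  r=-8.7900  x^+=-3.3570  v^+=-0.6029  a^+=-2.6552

a_post = -2.6552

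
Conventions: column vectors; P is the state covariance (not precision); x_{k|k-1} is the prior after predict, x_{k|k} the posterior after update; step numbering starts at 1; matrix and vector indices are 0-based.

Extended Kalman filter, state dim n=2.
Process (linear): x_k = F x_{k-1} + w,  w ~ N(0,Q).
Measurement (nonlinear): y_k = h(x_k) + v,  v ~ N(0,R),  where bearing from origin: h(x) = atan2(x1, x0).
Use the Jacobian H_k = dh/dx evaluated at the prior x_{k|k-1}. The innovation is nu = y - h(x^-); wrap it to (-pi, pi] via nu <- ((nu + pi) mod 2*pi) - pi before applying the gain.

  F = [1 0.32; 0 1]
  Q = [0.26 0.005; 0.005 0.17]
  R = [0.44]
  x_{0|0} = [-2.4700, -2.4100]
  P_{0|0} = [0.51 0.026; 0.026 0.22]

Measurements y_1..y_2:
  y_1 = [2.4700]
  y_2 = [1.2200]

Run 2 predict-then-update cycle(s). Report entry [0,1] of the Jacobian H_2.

step 1: x^-=[-3.2412, -2.4100]  P^-=[0.8092 0.1014; 0.1014 0.3900]  H_jac=[0.1477 -0.1987]  S=[0.4671]  K=[0.2128; -0.1338]  nu=[-1.3110]  x^+=[-3.5202, -2.2346]  P^+=[0.7880 0.1147; 0.1147 0.3816]
step 2: x^-=[-4.2352, -2.2346]  P^-=[1.1605 0.2418; 0.2418 0.5516]  H_jac=[0.0975 -0.1847]  S=[0.4611]  K=[0.1484; -0.1698]  nu=[-2.4071]  x^+=[-4.5924, -1.8257]  P^+=[1.1504 0.2534; 0.2534 0.5383]

H_jac[0,1] = -0.1847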